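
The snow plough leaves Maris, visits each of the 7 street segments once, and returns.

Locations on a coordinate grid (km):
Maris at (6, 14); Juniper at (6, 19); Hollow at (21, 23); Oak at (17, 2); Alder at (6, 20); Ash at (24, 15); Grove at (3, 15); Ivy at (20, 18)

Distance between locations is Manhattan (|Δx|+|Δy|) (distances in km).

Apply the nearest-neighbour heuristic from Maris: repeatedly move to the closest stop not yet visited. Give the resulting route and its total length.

Total distance 88 km via the nearest-neighbour route Maris → Grove → Juniper → Alder → Ivy → Hollow → Ash → Oak → Maris.

From Maris: distances to unvisited — Grove=4, Juniper=5, Alder=6, Ivy=18, Ash=19, Oak=23, Hollow=24. Nearest is Grove (4).
From Grove: distances to unvisited — Juniper=7, Alder=8, Ivy=20, Ash=21, Hollow=26, Oak=27. Nearest is Juniper (7).
From Juniper: distances to unvisited — Alder=1, Ivy=15, Hollow=19, Ash=22, Oak=28. Nearest is Alder (1).
From Alder: distances to unvisited — Ivy=16, Hollow=18, Ash=23, Oak=29. Nearest is Ivy (16).
From Ivy: distances to unvisited — Hollow=6, Ash=7, Oak=19. Nearest is Hollow (6).
From Hollow: distances to unvisited — Ash=11, Oak=25. Nearest is Ash (11).
From Ash: distances to unvisited — Oak=20. Nearest is Oak (20).
Return Oak→Maris: 23.
Total = 4 + 7 + 1 + 16 + 6 + 11 + 20 + 23 = 88.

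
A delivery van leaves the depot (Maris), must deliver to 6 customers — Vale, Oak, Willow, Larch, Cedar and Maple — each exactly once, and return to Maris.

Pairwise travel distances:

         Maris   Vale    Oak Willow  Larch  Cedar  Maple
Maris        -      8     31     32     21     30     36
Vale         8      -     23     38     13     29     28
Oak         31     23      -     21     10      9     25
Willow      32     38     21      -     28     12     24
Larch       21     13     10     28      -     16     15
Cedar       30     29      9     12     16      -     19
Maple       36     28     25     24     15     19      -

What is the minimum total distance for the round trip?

Maris-Vale-Oak-Willow-Larch-Cedar-Maple-Maris: 8+23+21+28+16+19+36 = 151
Maris-Vale-Oak-Willow-Larch-Maple-Cedar-Maris: 8+23+21+28+15+19+30 = 144
Maris-Vale-Oak-Willow-Cedar-Larch-Maple-Maris: 8+23+21+12+16+15+36 = 131
Maris-Vale-Oak-Willow-Cedar-Maple-Larch-Maris: 8+23+21+12+19+15+21 = 119
Maris-Vale-Oak-Willow-Maple-Larch-Cedar-Maris: 8+23+21+24+15+16+30 = 137
Maris-Vale-Oak-Willow-Maple-Cedar-Larch-Maris: 8+23+21+24+19+16+21 = 132
Maris-Vale-Oak-Larch-Willow-Cedar-Maple-Maris: 8+23+10+28+12+19+36 = 136
Maris-Vale-Oak-Larch-Willow-Maple-Cedar-Maris: 8+23+10+28+24+19+30 = 142
… (352 more)
Maris-Vale-Oak-Cedar-Willow-Maple-Larch-Maris: 8+23+9+12+24+15+21 = 112  ← best
The minimum is 112.
One optimal route: Maris → Vale → Oak → Cedar → Willow → Maple → Larch → Maris (or its reverse).

Shortest round trip = 112.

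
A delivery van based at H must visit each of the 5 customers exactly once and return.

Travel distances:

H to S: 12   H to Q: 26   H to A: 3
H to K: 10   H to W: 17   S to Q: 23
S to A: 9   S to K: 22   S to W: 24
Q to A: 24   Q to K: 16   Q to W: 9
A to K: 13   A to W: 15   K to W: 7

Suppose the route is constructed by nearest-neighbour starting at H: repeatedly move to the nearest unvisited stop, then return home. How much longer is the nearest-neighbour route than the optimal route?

Excess over optimum: 15.

From H: A=3, K=10, S=12, W=17, Q=26 → choose A (3).
From A: S=9, K=13, W=15, Q=24 → choose S (9).
From S: K=22, Q=23, W=24 → choose K (22).
From K: W=7, Q=16 → choose W (7).
From W: Q=9 → choose Q (9).
NN route H → A → S → K → W → Q → H costs 76.
Optimal: H → A → S → Q → W → K → H costs 61 (by enumerating all 60 distinct tours).
Excess = 76 − 61 = 15.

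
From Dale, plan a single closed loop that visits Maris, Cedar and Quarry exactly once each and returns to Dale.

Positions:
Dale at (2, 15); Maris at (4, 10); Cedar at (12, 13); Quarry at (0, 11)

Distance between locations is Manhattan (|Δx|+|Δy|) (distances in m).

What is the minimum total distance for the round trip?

With 3 stops there are 3!/2 = 3 distinct round trips (a route and its reverse cost the same).
Dale - Maris - Cedar - Quarry - Dale: 7+11+14+6 = 38
Dale - Maris - Quarry - Cedar - Dale: 7+5+14+12 = 38
Dale - Cedar - Maris - Quarry - Dale: 12+11+5+6 = 34
The minimum is 34.
One optimal route: Dale → Cedar → Maris → Quarry → Dale (or its reverse).

Minimum total distance: 34 m.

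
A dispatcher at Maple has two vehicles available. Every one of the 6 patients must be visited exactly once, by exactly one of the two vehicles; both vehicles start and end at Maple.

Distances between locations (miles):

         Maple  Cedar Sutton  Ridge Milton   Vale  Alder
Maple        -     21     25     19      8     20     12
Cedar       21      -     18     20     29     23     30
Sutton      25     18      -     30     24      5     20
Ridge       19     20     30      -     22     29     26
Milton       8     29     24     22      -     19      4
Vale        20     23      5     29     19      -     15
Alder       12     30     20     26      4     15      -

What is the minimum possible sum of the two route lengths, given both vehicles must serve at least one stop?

Check every non-empty split of the stops between the two vehicles; for each half take its own optimal tour:
  {Cedar} + {Sutton, Ridge, Milton, Vale, Alder}: 42 + 81 = 123
  {Sutton} + {Cedar, Ridge, Milton, Vale, Alder}: 50 + 89 = 139
  {Cedar, Sutton} + {Ridge, Milton, Vale, Alder}: 64 + 75 = 139
  {Ridge} + {Cedar, Sutton, Milton, Vale, Alder}: 38 + 71 = 109
  {Cedar, Ridge} + {Sutton, Milton, Vale, Alder}: 60 + 57 = 117
  {Sutton, Ridge} + {Cedar, Milton, Vale, Alder}: 74 + 71 = 145
  … (31 splits in total)
  {Milton} + {Cedar, Sutton, Ridge, Vale, Alder}: 16 + 89 = 105  ← best
Best: vehicle 1 Maple → Milton → Maple = 16; vehicle 2 Maple → Ridge → Cedar → Sutton → Vale → Alder → Maple = 89; combined 105.

Minimum combined distance: 105 miles.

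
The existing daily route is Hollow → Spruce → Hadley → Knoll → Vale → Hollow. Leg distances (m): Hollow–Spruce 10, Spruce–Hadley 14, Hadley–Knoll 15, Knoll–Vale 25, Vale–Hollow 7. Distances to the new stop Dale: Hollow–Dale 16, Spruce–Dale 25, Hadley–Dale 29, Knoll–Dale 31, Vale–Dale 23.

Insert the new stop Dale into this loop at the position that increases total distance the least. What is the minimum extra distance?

Adding 29 m by placing Dale on the Knoll–Vale leg.

Insertion cost between consecutive stops i–j is d(i,Dale) + d(Dale,j) − d(i,j):
  between Hollow and Spruce: 16 + 25 − 10 = 31
  between Spruce and Hadley: 25 + 29 − 14 = 40
  between Hadley and Knoll: 29 + 31 − 15 = 45
  between Knoll and Vale: 31 + 23 − 25 = 29
  between Vale and Hollow: 23 + 16 − 7 = 32
Cheapest insertion is between Knoll and Vale, adding 29.
New total = 71 + 29 = 100.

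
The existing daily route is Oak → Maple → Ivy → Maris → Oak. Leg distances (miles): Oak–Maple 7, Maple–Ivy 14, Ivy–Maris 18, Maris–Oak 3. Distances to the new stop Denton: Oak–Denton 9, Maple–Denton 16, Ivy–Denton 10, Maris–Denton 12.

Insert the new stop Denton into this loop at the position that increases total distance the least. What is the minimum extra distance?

Insertion cost between consecutive stops i–j is d(i,Denton) + d(Denton,j) − d(i,j):
  between Oak and Maple: 9 + 16 − 7 = 18
  between Maple and Ivy: 16 + 10 − 14 = 12
  between Ivy and Maris: 10 + 12 − 18 = 4
  between Maris and Oak: 12 + 9 − 3 = 18
Cheapest insertion is between Ivy and Maris, adding 4.
New total = 42 + 4 = 46.

+4 miles — insert Denton between Ivy and Maris.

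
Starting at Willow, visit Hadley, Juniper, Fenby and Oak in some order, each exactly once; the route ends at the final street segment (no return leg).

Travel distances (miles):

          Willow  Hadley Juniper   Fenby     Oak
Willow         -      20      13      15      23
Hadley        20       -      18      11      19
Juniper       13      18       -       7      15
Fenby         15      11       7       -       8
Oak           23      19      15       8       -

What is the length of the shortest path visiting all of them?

Shortest open route: 47 miles.

There are 4! = 24 possible orderings.
Willow - Hadley - Juniper - Fenby - Oak: 20+18+7+8 = 53
Willow - Hadley - Juniper - Oak - Fenby: 20+18+15+8 = 61
Willow - Hadley - Fenby - Juniper - Oak: 20+11+7+15 = 53
Willow - Hadley - Fenby - Oak - Juniper: 20+11+8+15 = 54
Willow - Hadley - Oak - Juniper - Fenby: 20+19+15+7 = 61
Willow - Hadley - Oak - Fenby - Juniper: 20+19+8+7 = 54
Willow - Juniper - Hadley - Fenby - Oak: 13+18+11+8 = 50
Willow - Juniper - Hadley - Oak - Fenby: 13+18+19+8 = 58
Willow - Juniper - Fenby - Hadley - Oak: 13+7+11+19 = 50
Willow - Juniper - Fenby - Oak - Hadley: 13+7+8+19 = 47
Willow - Juniper - Oak - Hadley - Fenby: 13+15+19+11 = 58
Willow - Juniper - Oak - Fenby - Hadley: 13+15+8+11 = 47
Willow - Fenby - Hadley - Juniper - Oak: 15+11+18+15 = 59
Willow - Fenby - Hadley - Oak - Juniper: 15+11+19+15 = 60
… (10 more)
The minimum is 47.
One shortest path: Willow → Juniper → Fenby → Oak → Hadley.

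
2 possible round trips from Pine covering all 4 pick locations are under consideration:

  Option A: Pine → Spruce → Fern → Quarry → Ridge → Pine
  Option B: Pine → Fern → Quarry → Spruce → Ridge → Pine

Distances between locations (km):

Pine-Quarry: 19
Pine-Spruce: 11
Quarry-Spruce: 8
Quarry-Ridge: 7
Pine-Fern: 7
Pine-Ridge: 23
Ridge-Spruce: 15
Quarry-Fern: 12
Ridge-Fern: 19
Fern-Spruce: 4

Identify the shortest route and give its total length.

Option A: 11 + 4 + 12 + 7 + 23 = 57
Option B: 7 + 12 + 8 + 15 + 23 = 65

Shortest is Option A, total 57 km.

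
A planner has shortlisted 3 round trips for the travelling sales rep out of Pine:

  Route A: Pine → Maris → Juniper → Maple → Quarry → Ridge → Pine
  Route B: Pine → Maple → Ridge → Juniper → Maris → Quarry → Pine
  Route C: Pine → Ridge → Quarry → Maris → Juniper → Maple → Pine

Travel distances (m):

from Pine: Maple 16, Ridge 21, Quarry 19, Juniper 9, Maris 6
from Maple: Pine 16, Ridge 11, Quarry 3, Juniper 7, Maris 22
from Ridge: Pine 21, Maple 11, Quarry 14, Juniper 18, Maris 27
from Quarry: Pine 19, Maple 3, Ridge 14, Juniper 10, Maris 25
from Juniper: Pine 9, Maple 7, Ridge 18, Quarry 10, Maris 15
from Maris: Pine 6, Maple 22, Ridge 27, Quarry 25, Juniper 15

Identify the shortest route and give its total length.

Shortest is Route A, total 66 m.

Route A: 6 + 15 + 7 + 3 + 14 + 21 = 66
Route B: 16 + 11 + 18 + 15 + 25 + 19 = 104
Route C: 21 + 14 + 25 + 15 + 7 + 16 = 98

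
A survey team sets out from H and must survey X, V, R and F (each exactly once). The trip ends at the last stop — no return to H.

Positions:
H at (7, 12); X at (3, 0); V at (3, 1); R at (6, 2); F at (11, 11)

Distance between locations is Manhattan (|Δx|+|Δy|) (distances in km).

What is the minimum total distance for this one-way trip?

There are 4! = 24 possible orderings.
H → X → V → R → F: 16+1+4+14 = 35
H → X → V → F → R: 16+1+18+14 = 49
H → X → R → V → F: 16+5+4+18 = 43
H → X → R → F → V: 16+5+14+18 = 53
H → X → F → V → R: 16+19+18+4 = 57
H → X → F → R → V: 16+19+14+4 = 53
H → V → X → R → F: 15+1+5+14 = 35
H → V → X → F → R: 15+1+19+14 = 49
H → V → R → X → F: 15+4+5+19 = 43
H → V → R → F → X: 15+4+14+19 = 52
H → V → F → X → R: 15+18+19+5 = 57
H → V → F → R → X: 15+18+14+5 = 52
H → R → X → V → F: 11+5+1+18 = 35
H → R → X → F → V: 11+5+19+18 = 53
… (10 more)
H → F → R → V → X: 5+14+4+1 = 24  ← best
The minimum is 24.
One shortest path: H → F → R → V → X.

Minimum one-way distance = 24 km.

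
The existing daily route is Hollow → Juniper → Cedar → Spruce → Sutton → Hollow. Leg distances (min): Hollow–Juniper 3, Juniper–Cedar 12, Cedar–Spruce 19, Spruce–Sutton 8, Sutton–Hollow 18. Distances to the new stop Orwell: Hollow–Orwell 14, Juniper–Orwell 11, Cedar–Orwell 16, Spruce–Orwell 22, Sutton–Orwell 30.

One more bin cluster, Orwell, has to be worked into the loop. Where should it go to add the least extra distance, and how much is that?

Insertion cost between consecutive stops i–j is d(i,Orwell) + d(Orwell,j) − d(i,j):
  between Hollow and Juniper: 14 + 11 − 3 = 22
  between Juniper and Cedar: 11 + 16 − 12 = 15
  between Cedar and Spruce: 16 + 22 − 19 = 19
  between Spruce and Sutton: 22 + 30 − 8 = 44
  between Sutton and Hollow: 30 + 14 − 18 = 26
Cheapest insertion is between Juniper and Cedar, adding 15.
New total = 60 + 15 = 75.

Adding 15 min by placing Orwell on the Juniper–Cedar leg.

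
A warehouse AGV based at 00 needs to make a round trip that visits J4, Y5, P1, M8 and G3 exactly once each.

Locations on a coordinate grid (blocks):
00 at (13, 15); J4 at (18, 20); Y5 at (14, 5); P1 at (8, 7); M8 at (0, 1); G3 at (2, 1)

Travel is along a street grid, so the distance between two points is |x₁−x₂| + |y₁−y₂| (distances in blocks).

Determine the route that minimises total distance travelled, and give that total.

00 - J4 - Y5 - P1 - M8 - G3 - 00: 10+19+8+14+2+25 = 78
00 - J4 - Y5 - P1 - G3 - M8 - 00: 10+19+8+12+2+27 = 78
00 - J4 - Y5 - M8 - P1 - G3 - 00: 10+19+18+14+12+25 = 98
00 - J4 - Y5 - M8 - G3 - P1 - 00: 10+19+18+2+12+13 = 74
00 - J4 - Y5 - G3 - P1 - M8 - 00: 10+19+16+12+14+27 = 98
00 - J4 - Y5 - G3 - M8 - P1 - 00: 10+19+16+2+14+13 = 74
00 - J4 - P1 - Y5 - M8 - G3 - 00: 10+23+8+18+2+25 = 86
00 - J4 - P1 - Y5 - G3 - M8 - 00: 10+23+8+16+2+27 = 86
00 - J4 - P1 - M8 - Y5 - G3 - 00: 10+23+14+18+16+25 = 106
00 - J4 - P1 - M8 - G3 - Y5 - 00: 10+23+14+2+16+11 = 76
00 - J4 - P1 - G3 - Y5 - M8 - 00: 10+23+12+16+18+27 = 106
00 - J4 - P1 - G3 - M8 - Y5 - 00: 10+23+12+2+18+11 = 76
00 - J4 - M8 - Y5 - P1 - G3 - 00: 10+37+18+8+12+25 = 110
00 - J4 - M8 - Y5 - G3 - P1 - 00: 10+37+18+16+12+13 = 106
… (46 more)
The minimum is 74.
One optimal route: 00 → J4 → Y5 → M8 → G3 → P1 → 00 (or its reverse).

Shortest round trip = 74 blocks.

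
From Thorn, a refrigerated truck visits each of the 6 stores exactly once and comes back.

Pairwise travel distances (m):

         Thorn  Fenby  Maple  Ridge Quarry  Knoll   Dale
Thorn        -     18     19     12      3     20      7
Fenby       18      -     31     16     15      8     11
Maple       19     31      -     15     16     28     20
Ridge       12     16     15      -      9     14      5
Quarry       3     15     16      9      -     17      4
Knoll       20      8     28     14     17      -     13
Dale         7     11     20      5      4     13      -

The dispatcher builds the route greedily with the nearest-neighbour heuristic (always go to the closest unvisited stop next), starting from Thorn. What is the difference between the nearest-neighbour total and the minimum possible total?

Thorn: Quarry=3, Dale=7, Ridge=12, Fenby=18, Maple=19, Knoll=20 ⇒ Quarry
Quarry: Dale=4, Ridge=9, Fenby=15, Maple=16, Knoll=17 ⇒ Dale
Dale: Ridge=5, Fenby=11, Knoll=13, Maple=20 ⇒ Ridge
Ridge: Knoll=14, Maple=15, Fenby=16 ⇒ Knoll
Knoll: Fenby=8, Maple=28 ⇒ Fenby
Fenby: Maple=31 ⇒ Maple
NN route Thorn → Quarry → Dale → Ridge → Knoll → Fenby → Maple → Thorn costs 84.
Optimal: Thorn → Maple → Ridge → Knoll → Fenby → Dale → Quarry → Thorn costs 74 (by enumerating all 360 distinct tours).
Excess = 84 − 74 = 10.

10 m longer than the optimal tour.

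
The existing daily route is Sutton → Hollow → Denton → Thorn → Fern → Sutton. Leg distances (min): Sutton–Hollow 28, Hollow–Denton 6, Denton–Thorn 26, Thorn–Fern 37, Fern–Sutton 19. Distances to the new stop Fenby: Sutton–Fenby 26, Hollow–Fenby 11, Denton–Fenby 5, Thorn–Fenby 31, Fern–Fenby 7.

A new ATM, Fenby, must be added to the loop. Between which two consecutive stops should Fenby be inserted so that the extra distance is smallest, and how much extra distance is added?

Minimum extra distance: 1 min, inserting Fenby between Thorn and Fern.

Insertion cost between consecutive stops i–j is d(i,Fenby) + d(Fenby,j) − d(i,j):
  between Sutton and Hollow: 26 + 11 − 28 = 9
  between Hollow and Denton: 11 + 5 − 6 = 10
  between Denton and Thorn: 5 + 31 − 26 = 10
  between Thorn and Fern: 31 + 7 − 37 = 1
  between Fern and Sutton: 7 + 26 − 19 = 14
Cheapest insertion is between Thorn and Fern, adding 1.
New total = 116 + 1 = 117.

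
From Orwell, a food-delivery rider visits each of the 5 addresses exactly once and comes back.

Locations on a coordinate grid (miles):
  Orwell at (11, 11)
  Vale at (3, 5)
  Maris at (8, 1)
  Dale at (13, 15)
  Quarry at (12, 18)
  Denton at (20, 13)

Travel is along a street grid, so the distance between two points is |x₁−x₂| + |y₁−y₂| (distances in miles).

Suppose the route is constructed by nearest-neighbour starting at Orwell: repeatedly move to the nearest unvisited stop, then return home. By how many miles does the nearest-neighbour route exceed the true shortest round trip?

Excess over optimum: 2 miles.

From Orwell: Dale=6, Quarry=8, Denton=11, Maris=13, Vale=14 → choose Dale (6).
From Dale: Quarry=4, Denton=9, Maris=19, Vale=20 → choose Quarry (4).
From Quarry: Denton=13, Maris=21, Vale=22 → choose Denton (13).
From Denton: Maris=24, Vale=25 → choose Maris (24).
From Maris: Vale=9 → choose Vale (9).
NN route Orwell → Dale → Quarry → Denton → Maris → Vale → Orwell costs 70.
Optimal: Orwell → Vale → Maris → Quarry → Dale → Denton → Orwell costs 68 (by enumerating all 60 distinct tours).
Excess = 70 − 68 = 2.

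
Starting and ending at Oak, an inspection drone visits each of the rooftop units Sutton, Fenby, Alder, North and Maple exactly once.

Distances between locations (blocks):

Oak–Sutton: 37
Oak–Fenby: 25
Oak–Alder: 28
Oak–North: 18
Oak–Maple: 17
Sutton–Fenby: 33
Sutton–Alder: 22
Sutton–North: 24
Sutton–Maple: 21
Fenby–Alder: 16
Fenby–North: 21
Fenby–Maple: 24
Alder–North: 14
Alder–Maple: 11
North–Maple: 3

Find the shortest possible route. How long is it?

105 blocks — the shortest possible round trip.

There are 60 distinct closed tours to check (reversals are equivalent).
Oak→Sutton→Fenby→Alder→North→Maple→Oak: 37+33+16+14+3+17 = 120
Oak→Sutton→Fenby→Alder→Maple→North→Oak: 37+33+16+11+3+18 = 118
Oak→Sutton→Fenby→North→Alder→Maple→Oak: 37+33+21+14+11+17 = 133
Oak→Sutton→Fenby→North→Maple→Alder→Oak: 37+33+21+3+11+28 = 133
Oak→Sutton→Fenby→Maple→Alder→North→Oak: 37+33+24+11+14+18 = 137
Oak→Sutton→Fenby→Maple→North→Alder→Oak: 37+33+24+3+14+28 = 139
Oak→Sutton→Alder→Fenby→North→Maple→Oak: 37+22+16+21+3+17 = 116
Oak→Sutton→Alder→Fenby→Maple→North→Oak: 37+22+16+24+3+18 = 120
Oak→Sutton→Alder→North→Fenby→Maple→Oak: 37+22+14+21+24+17 = 135
Oak→Sutton→Alder→North→Maple→Fenby→Oak: 37+22+14+3+24+25 = 125
Oak→Sutton→Alder→Maple→Fenby→North→Oak: 37+22+11+24+21+18 = 133
Oak→Sutton→Alder→Maple→North→Fenby→Oak: 37+22+11+3+21+25 = 119
Oak→Sutton→North→Fenby→Alder→Maple→Oak: 37+24+21+16+11+17 = 126
Oak→Sutton→North→Fenby→Maple→Alder→Oak: 37+24+21+24+11+28 = 145
… (46 more)
Oak→Fenby→Alder→Sutton→Maple→North→Oak: 25+16+22+21+3+18 = 105  ← best
The minimum is 105.
One optimal route: Oak → Fenby → Alder → Sutton → Maple → North → Oak (or its reverse).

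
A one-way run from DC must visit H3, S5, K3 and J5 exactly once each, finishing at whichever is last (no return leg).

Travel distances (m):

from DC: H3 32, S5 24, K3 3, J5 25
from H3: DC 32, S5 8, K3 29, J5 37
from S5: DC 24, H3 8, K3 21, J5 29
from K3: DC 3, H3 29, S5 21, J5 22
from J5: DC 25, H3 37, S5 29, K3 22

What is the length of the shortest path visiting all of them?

There are 4! = 24 possible orderings.
DC→H3→S5→K3→J5: 32+8+21+22 = 83
DC→H3→S5→J5→K3: 32+8+29+22 = 91
DC→H3→K3→S5→J5: 32+29+21+29 = 111
DC→H3→K3→J5→S5: 32+29+22+29 = 112
DC→H3→J5→S5→K3: 32+37+29+21 = 119
DC→H3→J5→K3→S5: 32+37+22+21 = 112
DC→S5→H3→K3→J5: 24+8+29+22 = 83
DC→S5→H3→J5→K3: 24+8+37+22 = 91
DC→S5→K3→H3→J5: 24+21+29+37 = 111
DC→S5→K3→J5→H3: 24+21+22+37 = 104
DC→S5→J5→H3→K3: 24+29+37+29 = 119
DC→S5→J5→K3→H3: 24+29+22+29 = 104
DC→K3→H3→S5→J5: 3+29+8+29 = 69
DC→K3→H3→J5→S5: 3+29+37+29 = 98
… (10 more)
DC→K3→J5→S5→H3: 3+22+29+8 = 62  ← best
The minimum is 62.
One shortest path: DC → K3 → J5 → S5 → H3.

Minimum one-way distance = 62 m.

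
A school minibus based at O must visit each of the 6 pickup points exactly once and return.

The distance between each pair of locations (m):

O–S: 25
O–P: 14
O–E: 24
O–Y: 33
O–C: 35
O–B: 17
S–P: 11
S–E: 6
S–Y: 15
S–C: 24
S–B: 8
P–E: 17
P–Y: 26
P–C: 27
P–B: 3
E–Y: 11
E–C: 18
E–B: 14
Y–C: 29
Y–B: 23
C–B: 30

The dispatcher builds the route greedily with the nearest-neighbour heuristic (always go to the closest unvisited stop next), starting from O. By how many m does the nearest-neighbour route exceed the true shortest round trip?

Excess over optimum: 2 m.

From O: P=14, B=17, E=24, S=25, Y=33, C=35 → choose P (14).
From P: B=3, S=11, E=17, Y=26, C=27 → choose B (3).
From B: S=8, E=14, Y=23, C=30 → choose S (8).
From S: E=6, Y=15, C=24 → choose E (6).
From E: Y=11, C=18 → choose Y (11).
From Y: C=29 → choose C (29).
NN route O → P → B → S → E → Y → C → O costs 106.
Optimal: O → P → B → S → Y → E → C → O costs 104 (by enumerating all 360 distinct tours).
Excess = 106 − 104 = 2.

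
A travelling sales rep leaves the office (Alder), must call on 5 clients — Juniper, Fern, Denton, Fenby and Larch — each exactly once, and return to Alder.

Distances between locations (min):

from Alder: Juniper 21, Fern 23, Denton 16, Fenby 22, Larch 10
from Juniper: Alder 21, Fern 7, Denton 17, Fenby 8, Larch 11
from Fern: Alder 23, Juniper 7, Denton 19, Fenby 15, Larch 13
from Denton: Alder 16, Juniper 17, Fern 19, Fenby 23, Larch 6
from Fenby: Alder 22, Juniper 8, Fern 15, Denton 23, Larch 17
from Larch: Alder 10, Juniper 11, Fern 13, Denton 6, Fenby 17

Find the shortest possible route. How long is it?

Shortest round trip = 72 min.

With 5 stops there are 5!/2 = 60 distinct round trips (a route and its reverse cost the same).
Alder-Juniper-Fern-Denton-Fenby-Larch-Alder: 21+7+19+23+17+10 = 97
Alder-Juniper-Fern-Denton-Larch-Fenby-Alder: 21+7+19+6+17+22 = 92
Alder-Juniper-Fern-Fenby-Denton-Larch-Alder: 21+7+15+23+6+10 = 82
Alder-Juniper-Fern-Fenby-Larch-Denton-Alder: 21+7+15+17+6+16 = 82
Alder-Juniper-Fern-Larch-Denton-Fenby-Alder: 21+7+13+6+23+22 = 92
Alder-Juniper-Fern-Larch-Fenby-Denton-Alder: 21+7+13+17+23+16 = 97
Alder-Juniper-Denton-Fern-Fenby-Larch-Alder: 21+17+19+15+17+10 = 99
Alder-Juniper-Denton-Fern-Larch-Fenby-Alder: 21+17+19+13+17+22 = 109
Alder-Juniper-Denton-Fenby-Fern-Larch-Alder: 21+17+23+15+13+10 = 99
Alder-Juniper-Denton-Fenby-Larch-Fern-Alder: 21+17+23+17+13+23 = 114
Alder-Juniper-Denton-Larch-Fern-Fenby-Alder: 21+17+6+13+15+22 = 94
Alder-Juniper-Denton-Larch-Fenby-Fern-Alder: 21+17+6+17+15+23 = 99
Alder-Juniper-Fenby-Fern-Denton-Larch-Alder: 21+8+15+19+6+10 = 79
Alder-Juniper-Fenby-Fern-Larch-Denton-Alder: 21+8+15+13+6+16 = 79
… (46 more)
Alder-Denton-Larch-Fern-Juniper-Fenby-Alder: 16+6+13+7+8+22 = 72  ← best
The minimum is 72.
One optimal route: Alder → Denton → Larch → Fern → Juniper → Fenby → Alder (or its reverse).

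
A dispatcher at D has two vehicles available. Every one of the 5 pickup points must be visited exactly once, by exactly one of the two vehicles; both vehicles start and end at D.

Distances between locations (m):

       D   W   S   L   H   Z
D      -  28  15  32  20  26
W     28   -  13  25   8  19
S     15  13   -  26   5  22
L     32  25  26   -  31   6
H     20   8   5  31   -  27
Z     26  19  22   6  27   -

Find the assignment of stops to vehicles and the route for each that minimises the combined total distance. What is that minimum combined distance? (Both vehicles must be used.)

Check every non-empty split of the stops between the two vehicles; for each half take its own optimal tour:
  {W} + {S, L, H, Z}: 56 + 83 = 139
  {S} + {W, L, H, Z}: 30 + 85 = 115
  {W, S} + {L, H, Z}: 56 + 83 = 139
  {L} + {W, S, H, Z}: 64 + 73 = 137
  {W, L} + {S, H, Z}: 85 + 73 = 158
  {S, L} + {W, H, Z}: 73 + 73 = 146
  … (15 splits in total)
Best: vehicle 1 D → S → D = 30; vehicle 2 D → L → Z → W → H → D = 85; combined 115.

Minimum combined distance: 115 m.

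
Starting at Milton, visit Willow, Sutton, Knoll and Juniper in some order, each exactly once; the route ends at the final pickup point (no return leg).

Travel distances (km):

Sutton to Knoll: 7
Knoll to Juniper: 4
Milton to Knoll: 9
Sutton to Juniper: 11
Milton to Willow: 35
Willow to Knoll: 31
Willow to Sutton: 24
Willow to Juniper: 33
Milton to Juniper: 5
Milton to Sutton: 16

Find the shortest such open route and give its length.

40 km — the minimum one-way total.

There are 4! = 24 possible orderings.
Milton→Willow→Sutton→Knoll→Juniper: 35+24+7+4 = 70
Milton→Willow→Sutton→Juniper→Knoll: 35+24+11+4 = 74
Milton→Willow→Knoll→Sutton→Juniper: 35+31+7+11 = 84
Milton→Willow→Knoll→Juniper→Sutton: 35+31+4+11 = 81
Milton→Willow→Juniper→Sutton→Knoll: 35+33+11+7 = 86
Milton→Willow→Juniper→Knoll→Sutton: 35+33+4+7 = 79
Milton→Sutton→Willow→Knoll→Juniper: 16+24+31+4 = 75
Milton→Sutton→Willow→Juniper→Knoll: 16+24+33+4 = 77
Milton→Sutton→Knoll→Willow→Juniper: 16+7+31+33 = 87
Milton→Sutton→Knoll→Juniper→Willow: 16+7+4+33 = 60
Milton→Sutton→Juniper→Willow→Knoll: 16+11+33+31 = 91
Milton→Sutton→Juniper→Knoll→Willow: 16+11+4+31 = 62
Milton→Knoll→Willow→Sutton→Juniper: 9+31+24+11 = 75
Milton→Knoll→Willow→Juniper→Sutton: 9+31+33+11 = 84
… (10 more)
Milton→Juniper→Knoll→Sutton→Willow: 5+4+7+24 = 40  ← best
The minimum is 40.
One shortest path: Milton → Juniper → Knoll → Sutton → Willow.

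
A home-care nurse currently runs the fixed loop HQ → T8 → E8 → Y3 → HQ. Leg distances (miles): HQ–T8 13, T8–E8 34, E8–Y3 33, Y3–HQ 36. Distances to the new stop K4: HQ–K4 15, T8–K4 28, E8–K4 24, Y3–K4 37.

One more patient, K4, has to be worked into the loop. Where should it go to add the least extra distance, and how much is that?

Insertion cost between consecutive stops i–j is d(i,K4) + d(K4,j) − d(i,j):
  between HQ and T8: 15 + 28 − 13 = 30
  between T8 and E8: 28 + 24 − 34 = 18
  between E8 and Y3: 24 + 37 − 33 = 28
  between Y3 and HQ: 37 + 15 − 36 = 16
Cheapest insertion is between Y3 and HQ, adding 16.
New total = 116 + 16 = 132.

Adding 16 miles by placing K4 on the Y3–HQ leg.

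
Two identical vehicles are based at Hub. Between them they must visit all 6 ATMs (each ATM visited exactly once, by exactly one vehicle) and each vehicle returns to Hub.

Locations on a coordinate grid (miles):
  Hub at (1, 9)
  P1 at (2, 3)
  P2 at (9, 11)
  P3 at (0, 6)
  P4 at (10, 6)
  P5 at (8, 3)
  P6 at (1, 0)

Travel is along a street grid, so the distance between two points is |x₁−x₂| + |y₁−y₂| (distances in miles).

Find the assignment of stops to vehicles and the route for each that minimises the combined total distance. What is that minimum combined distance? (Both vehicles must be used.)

There are 2^5 − 1 = 31 ways to divide the 6 stops into two non-empty groups. For each, the best each vehicle can do is its own shortest tour through its group:
  {P1} + {P2, P3, P4, P5, P6}: 14 + 42 = 56
  {P2} + {P1, P3, P4, P5, P6}: 20 + 38 = 58
  {P1, P2} + {P3, P4, P5, P6}: 32 + 38 = 70
  {P3} + {P1, P2, P4, P5, P6}: 8 + 40 = 48
  {P1, P3} + {P2, P4, P5, P6}: 16 + 40 = 56
  {P2, P3} + {P1, P4, P5, P6}: 28 + 36 = 64
  … (31 splits in total)
Best: vehicle 1 Hub → P3 → Hub = 8; vehicle 2 Hub → P2 → P4 → P5 → P1 → P6 → Hub = 40; combined 48.

48 miles — the smallest possible combined total.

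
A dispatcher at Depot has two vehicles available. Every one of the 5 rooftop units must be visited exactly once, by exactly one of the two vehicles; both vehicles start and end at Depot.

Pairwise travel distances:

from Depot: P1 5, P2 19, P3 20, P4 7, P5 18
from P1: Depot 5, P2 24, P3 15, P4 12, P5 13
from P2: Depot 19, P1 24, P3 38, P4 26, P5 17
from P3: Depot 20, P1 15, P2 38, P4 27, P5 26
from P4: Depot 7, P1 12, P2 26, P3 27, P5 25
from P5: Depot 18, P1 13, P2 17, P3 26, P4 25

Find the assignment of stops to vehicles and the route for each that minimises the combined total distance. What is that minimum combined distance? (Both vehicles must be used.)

There are 2^4 − 1 = 15 ways to divide the 5 stops into two non-empty groups. For each, the best each vehicle can do is its own shortest tour through its group:
  {P1} + {P2, P3, P4, P5}: 10 + 96 = 106
  {P2} + {P1, P3, P4, P5}: 38 + 78 = 116
  {P1, P2} + {P3, P4, P5}: 48 + 78 = 126
  {P3} + {P1, P2, P4, P5}: 40 + 68 = 108
  {P1, P3} + {P2, P4, P5}: 40 + 68 = 108
  {P2, P3} + {P1, P4, P5}: 77 + 50 = 127
  … (15 splits in total)
  {P4} + {P1, P2, P3, P5}: 14 + 82 = 96  ← best
Best: vehicle 1 Depot → P4 → Depot = 14; vehicle 2 Depot → P1 → P3 → P5 → P2 → Depot = 82; combined 96.

96 — the smallest possible combined total.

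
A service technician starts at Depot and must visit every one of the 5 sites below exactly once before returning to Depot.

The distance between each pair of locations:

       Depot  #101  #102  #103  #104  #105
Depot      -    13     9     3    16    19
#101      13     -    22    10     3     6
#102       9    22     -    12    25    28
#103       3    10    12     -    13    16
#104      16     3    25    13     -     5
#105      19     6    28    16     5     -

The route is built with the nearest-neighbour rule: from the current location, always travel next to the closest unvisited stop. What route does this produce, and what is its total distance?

Total distance 58 via the nearest-neighbour route Depot → #103 → #101 → #104 → #105 → #102 → Depot.

At Depot the remaining stops are #103 3, #102 9, #101 13, #104 16, #105 19; go to #103.
At #103 the remaining stops are #101 10, #102 12, #104 13, #105 16; go to #101.
At #101 the remaining stops are #104 3, #105 6, #102 22; go to #104.
At #104 the remaining stops are #105 5, #102 25; go to #105.
At #105 the remaining stops are #102 28; go to #102.
Return #102→Depot: 9.
Total = 3 + 10 + 3 + 5 + 28 + 9 = 58.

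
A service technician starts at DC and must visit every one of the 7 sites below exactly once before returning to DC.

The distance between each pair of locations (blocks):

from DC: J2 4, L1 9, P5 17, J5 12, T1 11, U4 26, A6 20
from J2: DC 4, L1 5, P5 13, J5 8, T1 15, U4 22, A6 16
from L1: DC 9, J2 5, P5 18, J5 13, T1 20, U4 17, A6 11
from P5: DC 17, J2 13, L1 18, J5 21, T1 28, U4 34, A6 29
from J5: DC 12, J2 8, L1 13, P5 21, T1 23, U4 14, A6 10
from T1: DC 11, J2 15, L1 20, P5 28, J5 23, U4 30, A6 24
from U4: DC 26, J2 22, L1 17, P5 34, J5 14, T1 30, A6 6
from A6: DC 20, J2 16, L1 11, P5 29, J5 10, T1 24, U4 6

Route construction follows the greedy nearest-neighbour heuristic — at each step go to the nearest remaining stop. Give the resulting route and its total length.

Total distance 100 blocks via the nearest-neighbour route DC → J2 → L1 → A6 → U4 → J5 → P5 → T1 → DC.

At DC the remaining stops are J2 4, L1 9, T1 11, J5 12, P5 17, A6 20, U4 26; go to J2.
At J2 the remaining stops are L1 5, J5 8, P5 13, T1 15, A6 16, U4 22; go to L1.
At L1 the remaining stops are A6 11, J5 13, U4 17, P5 18, T1 20; go to A6.
At A6 the remaining stops are U4 6, J5 10, T1 24, P5 29; go to U4.
At U4 the remaining stops are J5 14, T1 30, P5 34; go to J5.
At J5 the remaining stops are P5 21, T1 23; go to P5.
At P5 the remaining stops are T1 28; go to T1.
Return T1→DC: 11.
Total = 4 + 5 + 11 + 6 + 14 + 21 + 28 + 11 = 100.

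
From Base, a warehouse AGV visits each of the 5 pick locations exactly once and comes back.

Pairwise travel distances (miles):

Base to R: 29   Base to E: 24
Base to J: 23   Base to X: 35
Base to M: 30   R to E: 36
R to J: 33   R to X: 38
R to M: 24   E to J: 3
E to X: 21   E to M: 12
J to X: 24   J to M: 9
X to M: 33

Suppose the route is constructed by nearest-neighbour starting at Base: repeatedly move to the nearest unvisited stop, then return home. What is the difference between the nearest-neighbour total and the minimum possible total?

Base: J=23, E=24, R=29, M=30, X=35 ⇒ J
J: E=3, M=9, X=24, R=33 ⇒ E
E: M=12, X=21, R=36 ⇒ M
M: R=24, X=33 ⇒ R
R: X=38 ⇒ X
NN route Base → J → E → M → R → X → Base costs 135.
Optimal: Base → R → M → J → E → X → Base costs 121 (by enumerating all 60 distinct tours).
Excess = 135 − 121 = 14.

The nearest-neighbour route is 14 miles longer than optimal.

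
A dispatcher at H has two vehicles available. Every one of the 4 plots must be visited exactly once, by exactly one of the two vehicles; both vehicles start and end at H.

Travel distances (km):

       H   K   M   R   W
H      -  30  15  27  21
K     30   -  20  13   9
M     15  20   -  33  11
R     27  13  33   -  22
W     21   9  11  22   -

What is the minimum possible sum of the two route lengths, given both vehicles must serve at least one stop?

Try each way of splitting the stops between the two vehicles (each non-empty) and, for each split, find the best tour for each vehicle:
  {K} + {M, R, W}: 60 + 75 = 135
  {M} + {K, R, W}: 30 + 70 = 100
  {K, M} + {R, W}: 65 + 70 = 135
  {R} + {K, M, W}: 54 + 65 = 119
  {K, R} + {M, W}: 70 + 47 = 117
  {M, R} + {K, W}: 75 + 60 = 135
  … (7 splits in total)
Best: vehicle 1 H → M → H = 30; vehicle 2 H → R → K → W → H = 70; combined 100.

Minimum combined distance: 100 km.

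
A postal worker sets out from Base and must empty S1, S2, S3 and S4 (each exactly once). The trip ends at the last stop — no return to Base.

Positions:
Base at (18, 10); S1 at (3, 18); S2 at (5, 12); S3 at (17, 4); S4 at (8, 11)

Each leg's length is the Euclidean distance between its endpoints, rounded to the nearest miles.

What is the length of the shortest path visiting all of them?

Minimum one-way distance = 26 miles.

There are 4! = 24 possible orderings.
Base → S1 → S2 → S3 → S4: 17+6+14+11 = 48
Base → S1 → S2 → S4 → S3: 17+6+3+11 = 37
Base → S1 → S3 → S2 → S4: 17+20+14+3 = 54
Base → S1 → S3 → S4 → S2: 17+20+11+3 = 51
Base → S1 → S4 → S2 → S3: 17+9+3+14 = 43
Base → S1 → S4 → S3 → S2: 17+9+11+14 = 51
Base → S2 → S1 → S3 → S4: 13+6+20+11 = 50
Base → S2 → S1 → S4 → S3: 13+6+9+11 = 39
Base → S2 → S3 → S1 → S4: 13+14+20+9 = 56
Base → S2 → S3 → S4 → S1: 13+14+11+9 = 47
Base → S2 → S4 → S1 → S3: 13+3+9+20 = 45
Base → S2 → S4 → S3 → S1: 13+3+11+20 = 47
Base → S3 → S1 → S2 → S4: 6+20+6+3 = 35
Base → S3 → S1 → S4 → S2: 6+20+9+3 = 38
… (10 more)
Base → S3 → S4 → S2 → S1: 6+11+3+6 = 26  ← best
The minimum is 26.
One shortest path: Base → S3 → S4 → S2 → S1.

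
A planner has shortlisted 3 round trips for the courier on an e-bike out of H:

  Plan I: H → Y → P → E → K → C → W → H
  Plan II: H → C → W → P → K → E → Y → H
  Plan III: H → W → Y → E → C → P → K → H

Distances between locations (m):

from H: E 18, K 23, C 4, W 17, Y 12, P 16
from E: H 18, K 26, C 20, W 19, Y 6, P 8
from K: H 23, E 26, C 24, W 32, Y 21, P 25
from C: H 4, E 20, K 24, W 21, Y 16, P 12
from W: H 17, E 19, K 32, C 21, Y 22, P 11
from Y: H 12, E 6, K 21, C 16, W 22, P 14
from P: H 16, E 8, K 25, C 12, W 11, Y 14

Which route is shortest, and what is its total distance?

Plan I: 12 + 14 + 8 + 26 + 24 + 21 + 17 = 122
Plan II: 4 + 21 + 11 + 25 + 26 + 6 + 12 = 105
Plan III: 17 + 22 + 6 + 20 + 12 + 25 + 23 = 125

Shortest is Plan II, total 105 m.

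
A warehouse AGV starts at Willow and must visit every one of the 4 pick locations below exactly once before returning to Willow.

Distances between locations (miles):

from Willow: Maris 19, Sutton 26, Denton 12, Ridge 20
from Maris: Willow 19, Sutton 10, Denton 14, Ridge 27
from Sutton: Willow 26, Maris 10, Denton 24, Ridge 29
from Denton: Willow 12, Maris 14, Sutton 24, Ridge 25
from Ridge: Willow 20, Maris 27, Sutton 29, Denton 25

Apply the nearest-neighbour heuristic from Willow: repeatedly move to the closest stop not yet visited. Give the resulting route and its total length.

Nearest-neighbour total = 85 miles; route Willow → Denton → Maris → Sutton → Ridge → Willow.

At Willow the remaining stops are Denton 12, Maris 19, Ridge 20, Sutton 26; go to Denton.
At Denton the remaining stops are Maris 14, Sutton 24, Ridge 25; go to Maris.
At Maris the remaining stops are Sutton 10, Ridge 27; go to Sutton.
At Sutton the remaining stops are Ridge 29; go to Ridge.
Return Ridge→Willow: 20.
Total = 12 + 14 + 10 + 29 + 20 = 85.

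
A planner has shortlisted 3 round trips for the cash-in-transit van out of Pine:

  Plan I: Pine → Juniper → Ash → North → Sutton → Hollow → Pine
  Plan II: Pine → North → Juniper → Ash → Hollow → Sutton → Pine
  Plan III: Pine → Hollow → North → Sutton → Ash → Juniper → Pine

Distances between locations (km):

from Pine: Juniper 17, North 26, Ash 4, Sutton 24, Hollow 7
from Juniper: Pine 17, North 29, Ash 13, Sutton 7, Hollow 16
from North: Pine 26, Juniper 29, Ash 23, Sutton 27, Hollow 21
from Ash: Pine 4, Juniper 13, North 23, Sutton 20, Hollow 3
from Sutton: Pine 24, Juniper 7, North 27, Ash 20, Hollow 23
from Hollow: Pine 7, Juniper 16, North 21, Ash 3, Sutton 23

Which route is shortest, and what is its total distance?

Plan I: 17 + 13 + 23 + 27 + 23 + 7 = 110
Plan II: 26 + 29 + 13 + 3 + 23 + 24 = 118
Plan III: 7 + 21 + 27 + 20 + 13 + 17 = 105

Shortest is Plan III, total 105 km.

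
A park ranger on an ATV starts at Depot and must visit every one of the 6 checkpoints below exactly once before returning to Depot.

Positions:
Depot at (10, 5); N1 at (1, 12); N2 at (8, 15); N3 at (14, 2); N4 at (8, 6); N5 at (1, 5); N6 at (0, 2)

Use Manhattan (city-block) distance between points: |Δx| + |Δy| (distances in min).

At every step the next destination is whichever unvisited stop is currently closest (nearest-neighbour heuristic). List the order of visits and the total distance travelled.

62 min along Depot → N4 → N5 → N6 → N1 → N2 → N3 → Depot.

Depot → [N4:3 / N3:7 / N5:9 / N2:12 / N6:13 / N1:16] → N4 (3)
N4 → [N5:8 / N2:9 / N3:10 / N6:12 / N1:13] → N5 (8)
N5 → [N6:4 / N1:7 / N3:16 / N2:17] → N6 (4)
N6 → [N1:11 / N3:14 / N2:21] → N1 (11)
N1 → [N2:10 / N3:23] → N2 (10)
N2 → [N3:19] → N3 (19)
Return N3→Depot: 7.
Total = 3 + 8 + 4 + 11 + 10 + 19 + 7 = 62.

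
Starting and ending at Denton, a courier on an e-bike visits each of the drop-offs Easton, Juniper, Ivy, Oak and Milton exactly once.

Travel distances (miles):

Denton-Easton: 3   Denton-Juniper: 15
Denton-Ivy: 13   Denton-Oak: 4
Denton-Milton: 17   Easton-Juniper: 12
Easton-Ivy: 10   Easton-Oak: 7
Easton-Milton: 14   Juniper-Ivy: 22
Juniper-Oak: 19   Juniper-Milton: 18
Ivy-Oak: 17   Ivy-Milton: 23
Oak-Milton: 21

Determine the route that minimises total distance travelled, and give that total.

With 5 stops there are 5!/2 = 60 distinct round trips (a route and its reverse cost the same).
Denton → Easton → Juniper → Ivy → Oak → Milton → Denton: 3+12+22+17+21+17 = 92
Denton → Easton → Juniper → Ivy → Milton → Oak → Denton: 3+12+22+23+21+4 = 85
Denton → Easton → Juniper → Oak → Ivy → Milton → Denton: 3+12+19+17+23+17 = 91
Denton → Easton → Juniper → Oak → Milton → Ivy → Denton: 3+12+19+21+23+13 = 91
Denton → Easton → Juniper → Milton → Ivy → Oak → Denton: 3+12+18+23+17+4 = 77
Denton → Easton → Juniper → Milton → Oak → Ivy → Denton: 3+12+18+21+17+13 = 84
Denton → Easton → Ivy → Juniper → Oak → Milton → Denton: 3+10+22+19+21+17 = 92
Denton → Easton → Ivy → Juniper → Milton → Oak → Denton: 3+10+22+18+21+4 = 78
Denton → Easton → Ivy → Oak → Juniper → Milton → Denton: 3+10+17+19+18+17 = 84
Denton → Easton → Ivy → Oak → Milton → Juniper → Denton: 3+10+17+21+18+15 = 84
Denton → Easton → Ivy → Milton → Juniper → Oak → Denton: 3+10+23+18+19+4 = 77
Denton → Easton → Ivy → Milton → Oak → Juniper → Denton: 3+10+23+21+19+15 = 91
Denton → Easton → Oak → Juniper → Ivy → Milton → Denton: 3+7+19+22+23+17 = 91
Denton → Easton → Oak → Juniper → Milton → Ivy → Denton: 3+7+19+18+23+13 = 83
… (46 more)
The minimum is 77.
One optimal route: Denton → Easton → Juniper → Milton → Ivy → Oak → Denton (or its reverse).

Minimum total distance: 77 miles.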